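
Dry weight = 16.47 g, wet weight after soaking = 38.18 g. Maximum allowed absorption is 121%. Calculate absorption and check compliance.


Absorption = 131.8%
Compliant: No

WA = (38.18 - 16.47) / 16.47 x 100 = 131.8%
Maximum allowed: 121%
Compliant: No


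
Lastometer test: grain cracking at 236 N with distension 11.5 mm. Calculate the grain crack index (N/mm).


Grain crack index = force / distension
Index = 236 / 11.5 = 20.5 N/mm


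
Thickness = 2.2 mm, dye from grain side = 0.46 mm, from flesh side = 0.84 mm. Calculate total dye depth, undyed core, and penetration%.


Total dyed = 0.46 + 0.84 = 1.30 mm
Undyed core = 2.2 - 1.30 = 0.90 mm
Penetration = 1.30 / 2.2 x 100 = 59.1%


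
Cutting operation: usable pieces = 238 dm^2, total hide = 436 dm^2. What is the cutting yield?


Yield = usable / total x 100
Yield = 238 / 436 x 100 = 54.6%


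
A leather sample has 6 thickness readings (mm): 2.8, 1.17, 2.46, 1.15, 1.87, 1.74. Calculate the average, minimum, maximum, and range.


Average = 1.87 mm
Min = 1.15 mm
Max = 2.8 mm
Range = 1.65 mm

Sum = 11.19
Average = 11.19 / 6 = 1.87 mm
Minimum = 1.15 mm
Maximum = 2.8 mm
Range = 2.8 - 1.15 = 1.65 mm


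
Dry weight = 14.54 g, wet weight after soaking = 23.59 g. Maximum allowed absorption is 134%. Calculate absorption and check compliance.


Absorption = 62.2%
Compliant: Yes

WA = (23.59 - 14.54) / 14.54 x 100 = 62.2%
Maximum allowed: 134%
Compliant: Yes


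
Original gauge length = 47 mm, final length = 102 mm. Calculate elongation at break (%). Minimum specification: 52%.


Extension = 102 - 47 = 55 mm
Elongation = 55 / 47 x 100 = 117.0%
Minimum required: 52%
Meets specification: Yes


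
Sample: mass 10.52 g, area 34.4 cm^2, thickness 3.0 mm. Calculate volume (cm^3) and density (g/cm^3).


Thickness in cm = 3.0 / 10 = 0.30 cm
Volume = 34.4 x 0.30 = 10.320 cm^3
Density = 10.52 / 10.320 = 1.019 g/cm^3


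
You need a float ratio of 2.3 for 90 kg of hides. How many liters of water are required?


Water = hide weight x target ratio
Water = 90 x 2.3 = 207.0 L


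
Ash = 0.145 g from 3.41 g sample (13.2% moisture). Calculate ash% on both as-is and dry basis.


As-is ash% = 0.145 / 3.41 x 100 = 4.25%
Dry mass = 3.41 x (100 - 13.2) / 100 = 2.95988 g
Dry-basis ash% = 0.145 / 2.95988 x 100 = 4.90%


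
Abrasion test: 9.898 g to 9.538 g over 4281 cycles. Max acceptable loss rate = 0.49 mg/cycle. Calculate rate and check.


Rate = 0.084 mg/cycle
Passes: Yes

Loss = 9.898 - 9.538 = 0.360 g
Rate = 0.360 g / 4281 cycles x 1000 = 0.084 mg/cycle
Max = 0.49 mg/cycle
Passes: Yes


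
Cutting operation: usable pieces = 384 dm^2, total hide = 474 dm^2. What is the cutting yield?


81.0%

Yield = usable / total x 100
Yield = 384 / 474 x 100 = 81.0%


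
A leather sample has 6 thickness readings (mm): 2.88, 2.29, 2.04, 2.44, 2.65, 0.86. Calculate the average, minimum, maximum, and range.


Sum = 13.16
Average = 13.16 / 6 = 2.19 mm
Minimum = 0.86 mm
Maximum = 2.88 mm
Range = 2.88 - 0.86 = 2.02 mm


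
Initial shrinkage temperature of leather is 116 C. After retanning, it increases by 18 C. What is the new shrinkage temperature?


134 C

New Ts = 116 + 18 = 134 C


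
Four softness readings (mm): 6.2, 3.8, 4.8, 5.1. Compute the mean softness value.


Sum = 6.2 + 3.8 + 4.8 + 5.1
Mean = 19.9 / 4 = 4.98 mm


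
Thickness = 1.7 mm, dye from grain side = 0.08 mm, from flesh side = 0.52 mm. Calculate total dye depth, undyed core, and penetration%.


Total dyed = 0.60 mm
Undyed core = 1.10 mm
Penetration = 35.3%

Total dyed = 0.08 + 0.52 = 0.60 mm
Undyed core = 1.7 - 0.60 = 1.10 mm
Penetration = 0.60 / 1.7 x 100 = 35.3%


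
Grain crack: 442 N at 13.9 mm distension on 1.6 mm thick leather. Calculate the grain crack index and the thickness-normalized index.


Crack index = 31.8 N/mm
Normalized index = 19.9 N/mm per mm


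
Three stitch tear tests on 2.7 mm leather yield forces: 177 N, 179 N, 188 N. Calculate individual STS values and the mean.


STS1 = 177 / 2.7 = 65.6 N/mm
STS2 = 179 / 2.7 = 66.3 N/mm
STS3 = 188 / 2.7 = 69.6 N/mm
Mean = (65.6 + 66.3 + 69.6) / 3 = 67.2 N/mm


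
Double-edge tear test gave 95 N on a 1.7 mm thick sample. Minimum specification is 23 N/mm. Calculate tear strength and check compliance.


Tear strength = 55.9 N/mm
Compliant: Yes

Tear strength = 95 / 1.7 = 55.9 N/mm
Required minimum = 23 N/mm
Compliant: Yes


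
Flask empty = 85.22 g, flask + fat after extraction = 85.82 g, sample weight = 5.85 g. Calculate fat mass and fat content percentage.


Fat mass = 85.82 - 85.22 = 0.60 g
Fat% = 0.60 / 5.85 x 100 = 10.3%


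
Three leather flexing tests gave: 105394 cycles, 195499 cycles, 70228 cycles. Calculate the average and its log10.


Average = (105394 + 195499 + 70228) / 3 = 123707 cycles
log10(123707) = 5.09


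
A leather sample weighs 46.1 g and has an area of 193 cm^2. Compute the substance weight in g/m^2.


2388.6 g/m^2


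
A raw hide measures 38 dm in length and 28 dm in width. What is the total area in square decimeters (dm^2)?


1064 dm^2


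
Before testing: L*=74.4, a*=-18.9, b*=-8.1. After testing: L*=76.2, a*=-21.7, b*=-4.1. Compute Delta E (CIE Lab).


Delta E = 5.20

dL = 76.2 - 74.4 = 1.8
da = -21.7 - (-18.9) = -2.8
db = -4.1 - (-8.1) = 4.0
dE = sqrt((1.8)^2 + (-2.8)^2 + (4.0)^2) = 5.20


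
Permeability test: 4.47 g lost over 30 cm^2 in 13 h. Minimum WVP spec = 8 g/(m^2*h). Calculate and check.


WVP = 4.47 / (30 x 13) x 10000 = 114.62 g/(m^2*h)
Minimum: 8 g/(m^2*h)
Meets spec: Yes


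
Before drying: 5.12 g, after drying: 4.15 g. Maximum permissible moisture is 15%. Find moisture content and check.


MC = (5.12 - 4.15) / 5.12 x 100 = 18.9%
Maximum: 15%
Acceptable: No


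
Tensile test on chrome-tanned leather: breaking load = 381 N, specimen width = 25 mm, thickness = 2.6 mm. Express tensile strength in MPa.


Cross-section = 25 x 2.6 = 65.0 mm^2
TS = 381 / 65.0 = 5.86 MPa
(1 N/mm^2 = 1 MPa)


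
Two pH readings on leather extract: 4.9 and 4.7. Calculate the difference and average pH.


Difference = 0.2
Average pH = 4.80

Difference = |4.9 - 4.7| = 0.2
Average = (4.9 + 4.7) / 2 = 4.80


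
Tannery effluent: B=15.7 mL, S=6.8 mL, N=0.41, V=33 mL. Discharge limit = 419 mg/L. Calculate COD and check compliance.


COD = (15.7 - 6.8) x 0.41 x 8000 / 33 = 884.6 mg/L
Limit: 419 mg/L
Compliant: No


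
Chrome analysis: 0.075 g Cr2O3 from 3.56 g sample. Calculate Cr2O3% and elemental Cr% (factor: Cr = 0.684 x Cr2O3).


Cr2O3 = 2.11%
Cr = 1.44%

Cr2O3% = 0.075 / 3.56 x 100 = 2.11%
Cr% = 2.11 x 0.684 = 1.44%


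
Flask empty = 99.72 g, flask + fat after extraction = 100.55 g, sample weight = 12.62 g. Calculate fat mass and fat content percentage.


Fat mass = 100.55 - 99.72 = 0.83 g
Fat% = 0.83 / 12.62 x 100 = 6.6%


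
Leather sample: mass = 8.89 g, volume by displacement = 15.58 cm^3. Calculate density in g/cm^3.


Density = mass / volume
Density = 8.89 / 15.58 = 0.571 g/cm^3


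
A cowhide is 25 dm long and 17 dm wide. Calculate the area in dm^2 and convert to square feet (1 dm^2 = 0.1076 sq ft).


Area = 25 x 17 = 425 dm^2
Conversion: 425 x 0.1076 = 45.73 sq ft


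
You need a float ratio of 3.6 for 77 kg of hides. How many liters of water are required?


Water = hide weight x target ratio
Water = 77 x 3.6 = 277.2 L


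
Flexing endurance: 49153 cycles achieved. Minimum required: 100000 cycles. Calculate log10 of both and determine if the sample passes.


log10(49153) = 4.69
log10(100000) = 5.00
Passes: No


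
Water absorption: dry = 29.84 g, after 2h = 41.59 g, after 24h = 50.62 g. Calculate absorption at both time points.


2h absorption = 39.4%
24h absorption = 69.6%


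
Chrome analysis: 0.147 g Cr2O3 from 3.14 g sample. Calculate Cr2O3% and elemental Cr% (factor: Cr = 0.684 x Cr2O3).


Cr2O3% = 0.147 / 3.14 x 100 = 4.68%
Cr% = 4.68 x 0.684 = 3.20%


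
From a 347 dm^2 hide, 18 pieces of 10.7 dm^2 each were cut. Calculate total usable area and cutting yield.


Total usable = 18 x 10.7 = 192.6 dm^2
Yield = 192.6 / 347 x 100 = 55.5%


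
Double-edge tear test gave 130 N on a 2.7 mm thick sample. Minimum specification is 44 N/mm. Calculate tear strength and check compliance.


Tear strength = 48.1 N/mm
Compliant: Yes


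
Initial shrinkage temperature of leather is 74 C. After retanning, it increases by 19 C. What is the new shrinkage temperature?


New Ts = 74 + 19 = 93 C


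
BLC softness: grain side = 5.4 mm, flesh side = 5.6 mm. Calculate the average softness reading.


Average = (5.4 + 5.6) / 2
Average = 5.50 mm


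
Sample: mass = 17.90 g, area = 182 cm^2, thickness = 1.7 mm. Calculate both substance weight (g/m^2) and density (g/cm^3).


Substance weight = 983.5 g/m^2
Density = 0.579 g/cm^3


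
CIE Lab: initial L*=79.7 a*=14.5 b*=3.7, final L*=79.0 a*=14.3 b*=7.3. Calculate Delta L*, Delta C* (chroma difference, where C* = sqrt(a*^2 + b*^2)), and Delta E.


Delta L* = -0.7
Delta C* = 1.09
Delta E = 3.67


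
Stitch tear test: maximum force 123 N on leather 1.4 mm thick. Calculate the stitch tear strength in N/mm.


87.9 N/mm

Stitch tear strength = force / thickness
STS = 123 / 1.4 = 87.9 N/mm


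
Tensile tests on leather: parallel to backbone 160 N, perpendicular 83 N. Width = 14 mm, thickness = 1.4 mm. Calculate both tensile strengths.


Parallel = 8.16 N/mm^2
Perpendicular = 4.23 N/mm^2


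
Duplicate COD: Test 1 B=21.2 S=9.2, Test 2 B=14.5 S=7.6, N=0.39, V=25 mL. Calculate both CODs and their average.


COD1 = (21.2 - 9.2) x 0.39 x 8000 / 25 = 1497.6 mg/L
COD2 = (14.5 - 7.6) x 0.39 x 8000 / 25 = 861.1 mg/L
Average = (1497.6 + 861.1) / 2 = 1179.4 mg/L


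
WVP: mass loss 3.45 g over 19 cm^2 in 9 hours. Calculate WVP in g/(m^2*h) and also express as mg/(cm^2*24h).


WVP = 3.45 / (19 x 9) x 10000 = 201.75 g/(m^2*h)
Mass loss in mg = 3.45 x 1000 = 3450 mg
Per cm^2 per 24h in mg: 3450 x 24 / (19 x 9) = 82800 / 171 = 484.21 mg/(cm^2*24h)


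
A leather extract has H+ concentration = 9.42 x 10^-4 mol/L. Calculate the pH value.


pH = 3.03

pH = -log10[H+]
pH = -log10(9.42 x 10^-4) = 3.03


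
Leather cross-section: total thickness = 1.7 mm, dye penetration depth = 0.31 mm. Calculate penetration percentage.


Penetration% = 0.31 / 1.7 x 100
Penetration = 18.2%


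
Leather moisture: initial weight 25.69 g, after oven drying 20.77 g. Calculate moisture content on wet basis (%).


Moisture = 25.69 - 20.77 = 4.92 g
MC = 4.92 / 25.69 x 100 = 19.2%


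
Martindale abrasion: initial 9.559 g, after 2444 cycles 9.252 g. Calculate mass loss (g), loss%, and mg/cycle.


Mass loss = 0.307 g
Loss = 3.21%
Rate = 0.126 mg/cycle


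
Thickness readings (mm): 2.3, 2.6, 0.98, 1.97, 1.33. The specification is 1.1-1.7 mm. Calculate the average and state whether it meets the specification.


Average = 1.84 mm
Within specification: No

Sum = 9.18
Average = 9.18 / 5 = 1.84 mm
Specification range: 1.1 to 1.7 mm
Within spec: No


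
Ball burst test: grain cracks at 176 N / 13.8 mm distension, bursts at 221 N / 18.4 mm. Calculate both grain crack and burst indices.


Crack index = 12.8 N/mm
Burst index = 12.0 N/mm

Crack index = 176 / 13.8 = 12.8 N/mm
Burst index = 221 / 18.4 = 12.0 N/mm


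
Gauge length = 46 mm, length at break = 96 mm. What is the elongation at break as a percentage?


108.7%

Extension = 96 - 46 = 50 mm
Elongation = 50 / 46 x 100 = 108.7%


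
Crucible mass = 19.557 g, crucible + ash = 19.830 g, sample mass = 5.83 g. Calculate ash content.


Ash mass = 0.273 g
Ash content = 4.68%

Ash mass = 19.830 - 19.557 = 0.273 g
Ash% = 0.273 / 5.83 x 100 = 4.68%


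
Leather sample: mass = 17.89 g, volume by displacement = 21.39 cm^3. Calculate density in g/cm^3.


0.836 g/cm^3


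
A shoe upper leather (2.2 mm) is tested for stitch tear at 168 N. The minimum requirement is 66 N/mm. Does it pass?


STS = 76.4 N/mm
Passes: Yes


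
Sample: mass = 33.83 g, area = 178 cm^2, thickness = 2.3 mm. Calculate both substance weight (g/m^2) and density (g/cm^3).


Substance weight = 1900.6 g/m^2
Density = 0.826 g/cm^3


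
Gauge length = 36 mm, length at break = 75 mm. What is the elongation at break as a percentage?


Extension = 75 - 36 = 39 mm
Elongation = 39 / 36 x 100 = 108.3%


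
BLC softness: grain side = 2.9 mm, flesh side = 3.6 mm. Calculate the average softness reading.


Average = (2.9 + 3.6) / 2
Average = 3.25 mm


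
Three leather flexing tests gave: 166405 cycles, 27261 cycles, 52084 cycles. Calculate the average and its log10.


Average = 81917 cycles
log10 = 4.91

Average = (166405 + 27261 + 52084) / 3 = 81917 cycles
log10(81917) = 4.91


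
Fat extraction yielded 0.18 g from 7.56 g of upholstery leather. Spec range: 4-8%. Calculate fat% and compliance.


Fat content = 2.4%
Compliant: No

Fat% = 0.18 / 7.56 x 100 = 2.4%
Spec range: 4-8%
Compliant: No


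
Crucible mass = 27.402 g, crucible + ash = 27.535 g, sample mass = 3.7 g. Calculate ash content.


Ash mass = 27.535 - 27.402 = 0.133 g
Ash% = 0.133 / 3.7 x 100 = 3.59%


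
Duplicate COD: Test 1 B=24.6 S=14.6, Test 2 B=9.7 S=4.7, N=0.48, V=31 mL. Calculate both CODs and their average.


COD1 = (24.6 - 14.6) x 0.48 x 8000 / 31 = 1238.7 mg/L
COD2 = (9.7 - 4.7) x 0.48 x 8000 / 31 = 619.4 mg/L
Average = (1238.7 + 619.4) / 2 = 929.1 mg/L


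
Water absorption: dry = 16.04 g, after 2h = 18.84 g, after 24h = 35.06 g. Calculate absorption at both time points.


WA (2h) = (18.84 - 16.04) / 16.04 x 100 = 17.5%
WA (24h) = (35.06 - 16.04) / 16.04 x 100 = 118.6%


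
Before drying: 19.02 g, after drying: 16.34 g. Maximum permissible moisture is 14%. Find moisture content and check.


MC = (19.02 - 16.34) / 19.02 x 100 = 14.1%
Maximum: 14%
Acceptable: No


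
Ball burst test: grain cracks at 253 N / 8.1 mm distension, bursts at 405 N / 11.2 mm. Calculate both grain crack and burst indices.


Crack index = 31.2 N/mm
Burst index = 36.2 N/mm

Crack index = 253 / 8.1 = 31.2 N/mm
Burst index = 405 / 11.2 = 36.2 N/mm


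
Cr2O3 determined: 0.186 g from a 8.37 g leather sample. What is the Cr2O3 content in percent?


2.22%

Cr2O3% = 0.186 / 8.37 x 100
Cr2O3% = 2.22%


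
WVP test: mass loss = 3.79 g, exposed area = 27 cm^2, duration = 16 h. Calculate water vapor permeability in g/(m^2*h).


WVP = mass_loss / (area x time) x 10000
WVP = 3.79 / (27 x 16) x 10000
WVP = 3.79 / 432 x 10000 = 87.73 g/(m^2*h)


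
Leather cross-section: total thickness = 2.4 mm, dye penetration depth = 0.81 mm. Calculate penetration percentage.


33.8%

Penetration% = 0.81 / 2.4 x 100
Penetration = 33.8%


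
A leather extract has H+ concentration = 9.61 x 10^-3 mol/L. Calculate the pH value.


pH = 2.02

pH = -log10[H+]
pH = -log10(9.61 x 10^-3) = 2.02


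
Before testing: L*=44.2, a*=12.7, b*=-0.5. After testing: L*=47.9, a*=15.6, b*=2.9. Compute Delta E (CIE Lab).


Delta E = 5.80

dL = 47.9 - 44.2 = 3.7
da = 15.6 - 12.7 = 2.9
db = 2.9 - (-0.5) = 3.4
dE = sqrt((3.7)^2 + (2.9)^2 + (3.4)^2) = 5.80


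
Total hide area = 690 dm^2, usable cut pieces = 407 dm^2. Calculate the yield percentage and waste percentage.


Yield = 59.0%
Waste = 41.0%


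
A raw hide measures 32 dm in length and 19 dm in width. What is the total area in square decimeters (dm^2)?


Area = length x width
Area = 32 x 19 = 608 dm^2


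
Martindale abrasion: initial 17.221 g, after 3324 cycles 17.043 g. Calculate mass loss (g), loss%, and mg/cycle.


Loss = 17.221 - 17.043 = 0.178 g
Loss% = 0.178 / 17.221 x 100 = 1.03%
Rate = 0.178 / 3324 x 1000 = 0.054 mg/cycle


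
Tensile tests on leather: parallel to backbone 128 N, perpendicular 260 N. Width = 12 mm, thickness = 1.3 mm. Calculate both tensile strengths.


Area = 12 x 1.3 = 15.6 mm^2
TS (parallel) = 128 / 15.6 = 8.21 N/mm^2
TS (perpendicular) = 260 / 15.6 = 16.67 N/mm^2


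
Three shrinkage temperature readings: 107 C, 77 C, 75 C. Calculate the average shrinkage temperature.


86.3 C

Average = (107 + 77 + 75) / 3
Average = 259 / 3 = 86.3 C


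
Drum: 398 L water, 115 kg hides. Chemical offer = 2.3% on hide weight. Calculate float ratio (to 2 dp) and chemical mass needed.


Float ratio = 398 / 115 = 3.46
Chemical = 115 x 2.3 / 100 = 2.645 kg


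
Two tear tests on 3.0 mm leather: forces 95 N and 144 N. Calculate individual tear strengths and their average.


Tear 1 = 95 / 3.0 = 31.7 N/mm
Tear 2 = 144 / 3.0 = 48.0 N/mm
Average = (31.7 + 48.0) / 2 = 39.9 N/mm


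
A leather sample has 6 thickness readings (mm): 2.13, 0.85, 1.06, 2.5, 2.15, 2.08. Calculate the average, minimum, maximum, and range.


Average = 1.80 mm
Min = 0.85 mm
Max = 2.5 mm
Range = 1.65 mm


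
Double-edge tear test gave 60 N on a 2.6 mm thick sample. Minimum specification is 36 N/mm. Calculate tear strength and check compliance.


Tear strength = 60 / 2.6 = 23.1 N/mm
Required minimum = 36 N/mm
Compliant: No


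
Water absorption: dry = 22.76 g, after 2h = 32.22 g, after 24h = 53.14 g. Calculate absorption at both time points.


2h absorption = 41.6%
24h absorption = 133.5%

WA (2h) = (32.22 - 22.76) / 22.76 x 100 = 41.6%
WA (24h) = (53.14 - 22.76) / 22.76 x 100 = 133.5%


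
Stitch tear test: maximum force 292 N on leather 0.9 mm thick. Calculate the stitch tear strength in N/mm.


324.4 N/mm

Stitch tear strength = force / thickness
STS = 292 / 0.9 = 324.4 N/mm


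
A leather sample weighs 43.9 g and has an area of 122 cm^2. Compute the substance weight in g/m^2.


3598.4 g/m^2

Substance weight = mass / area x 10000
SW = 43.9 / 122 x 10000
SW = 3598.4 g/m^2


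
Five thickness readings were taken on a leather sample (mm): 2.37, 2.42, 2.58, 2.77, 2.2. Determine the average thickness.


2.47 mm


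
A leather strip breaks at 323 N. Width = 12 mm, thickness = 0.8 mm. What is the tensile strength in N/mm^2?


Cross-sectional area = 12 x 0.8 = 9.6 mm^2
Tensile strength = 323 / 9.6 = 33.65 N/mm^2


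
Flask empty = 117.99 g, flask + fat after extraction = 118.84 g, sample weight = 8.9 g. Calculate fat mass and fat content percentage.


Fat mass = 118.84 - 117.99 = 0.85 g
Fat% = 0.85 / 8.9 x 100 = 9.6%


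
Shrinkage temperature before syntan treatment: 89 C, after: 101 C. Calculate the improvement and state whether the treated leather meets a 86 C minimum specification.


Improvement = 101 - 89 = 12 C
Spec check: 101 C >= 86 C? Yes


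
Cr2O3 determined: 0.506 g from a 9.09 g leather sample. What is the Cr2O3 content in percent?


Cr2O3% = 0.506 / 9.09 x 100
Cr2O3% = 5.57%


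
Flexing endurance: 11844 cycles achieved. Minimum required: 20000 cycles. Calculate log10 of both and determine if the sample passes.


log10(11844) = 4.07
log10(20000) = 4.30
Passes: No


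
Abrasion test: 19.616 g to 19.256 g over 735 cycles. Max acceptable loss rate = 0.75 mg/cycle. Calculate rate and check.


Rate = 0.490 mg/cycle
Passes: Yes


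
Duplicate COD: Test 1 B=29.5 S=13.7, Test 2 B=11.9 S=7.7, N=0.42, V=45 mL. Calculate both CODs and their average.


COD1 = (29.5 - 13.7) x 0.42 x 8000 / 45 = 1179.7 mg/L
COD2 = (11.9 - 7.7) x 0.42 x 8000 / 45 = 313.6 mg/L
Average = (1179.7 + 313.6) / 2 = 746.7 mg/L


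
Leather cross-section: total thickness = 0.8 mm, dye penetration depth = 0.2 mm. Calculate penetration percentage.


Penetration% = 0.2 / 0.8 x 100
Penetration = 25.0%


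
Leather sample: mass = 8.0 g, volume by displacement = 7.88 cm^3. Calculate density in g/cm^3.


1.015 g/cm^3

Density = mass / volume
Density = 8.0 / 7.88 = 1.015 g/cm^3


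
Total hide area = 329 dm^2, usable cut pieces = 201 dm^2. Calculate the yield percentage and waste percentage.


Yield = 201 / 329 x 100 = 61.1%
Waste = 329 - 201 = 128 dm^2
Waste% = 100 - 61.1 = 38.9%


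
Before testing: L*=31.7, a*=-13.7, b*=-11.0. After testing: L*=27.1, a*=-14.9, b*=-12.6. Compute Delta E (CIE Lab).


dL = 27.1 - 31.7 = -4.6
da = -14.9 - (-13.7) = -1.2
db = -12.6 - (-11.0) = -1.6
dE = sqrt((-4.6)^2 + (-1.2)^2 + (-1.6)^2) = 5.02


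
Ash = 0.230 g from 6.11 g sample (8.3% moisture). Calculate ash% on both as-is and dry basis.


As-is ash% = 0.230 / 6.11 x 100 = 3.76%
Dry mass = 6.11 x (100 - 8.3) / 100 = 5.60287 g
Dry-basis ash% = 0.230 / 5.60287 x 100 = 4.11%


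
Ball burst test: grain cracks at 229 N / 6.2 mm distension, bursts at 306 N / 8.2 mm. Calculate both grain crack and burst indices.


Crack index = 36.9 N/mm
Burst index = 37.3 N/mm


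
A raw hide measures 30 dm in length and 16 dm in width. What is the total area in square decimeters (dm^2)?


480 dm^2

Area = length x width
Area = 30 x 16 = 480 dm^2


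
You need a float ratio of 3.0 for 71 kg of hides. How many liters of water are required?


Water = hide weight x target ratio
Water = 71 x 3.0 = 213.0 L


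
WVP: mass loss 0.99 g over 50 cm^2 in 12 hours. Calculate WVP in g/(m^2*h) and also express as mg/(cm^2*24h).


WVP = 0.99 / (50 x 12) x 10000 = 16.50 g/(m^2*h)
Mass loss in mg = 0.99 x 1000 = 990 mg
Per cm^2 per 24h in mg: 990 x 24 / (50 x 12) = 23760 / 600 = 39.60 mg/(cm^2*24h)


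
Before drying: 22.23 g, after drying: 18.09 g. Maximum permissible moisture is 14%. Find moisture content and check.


Moisture content = 18.6%
Acceptable: No

MC = (22.23 - 18.09) / 22.23 x 100 = 18.6%
Maximum: 14%
Acceptable: No


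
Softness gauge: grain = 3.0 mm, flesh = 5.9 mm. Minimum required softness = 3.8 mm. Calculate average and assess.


Average = (3.0 + 5.9) / 2 = 4.45 mm
Minimum = 3.8 mm
Meets requirement: Yes


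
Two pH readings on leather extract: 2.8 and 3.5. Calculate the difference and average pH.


Difference = 0.7
Average pH = 3.15


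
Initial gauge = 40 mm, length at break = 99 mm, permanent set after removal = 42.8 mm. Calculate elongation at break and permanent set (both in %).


Elongation at break = 147.5%
Permanent set = 7.0%

Elongation at break = (99 - 40) / 40 x 100 = 147.5%
Permanent set = (42.8 - 40) / 40 x 100 = 7.0%


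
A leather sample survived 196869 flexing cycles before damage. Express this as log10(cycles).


5.29

log10(196869) = 5.29


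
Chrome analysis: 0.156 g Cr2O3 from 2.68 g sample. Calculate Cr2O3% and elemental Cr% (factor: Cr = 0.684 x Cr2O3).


Cr2O3 = 5.82%
Cr = 3.98%

Cr2O3% = 0.156 / 2.68 x 100 = 5.82%
Cr% = 5.82 x 0.684 = 3.98%


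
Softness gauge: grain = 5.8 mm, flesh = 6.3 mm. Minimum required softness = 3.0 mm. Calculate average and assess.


Average = (5.8 + 6.3) / 2 = 6.05 mm
Minimum = 3.0 mm
Meets requirement: Yes


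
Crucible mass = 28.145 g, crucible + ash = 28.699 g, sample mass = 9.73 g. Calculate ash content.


Ash mass = 0.554 g
Ash content = 5.69%

Ash mass = 28.699 - 28.145 = 0.554 g
Ash% = 0.554 / 9.73 x 100 = 5.69%


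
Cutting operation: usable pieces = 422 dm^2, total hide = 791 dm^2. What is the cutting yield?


53.4%

Yield = usable / total x 100
Yield = 422 / 791 x 100 = 53.4%


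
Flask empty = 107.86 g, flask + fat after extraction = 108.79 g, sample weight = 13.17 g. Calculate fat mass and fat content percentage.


Fat mass = 0.93 g
Fat content = 7.1%

Fat mass = 108.79 - 107.86 = 0.93 g
Fat% = 0.93 / 13.17 x 100 = 7.1%


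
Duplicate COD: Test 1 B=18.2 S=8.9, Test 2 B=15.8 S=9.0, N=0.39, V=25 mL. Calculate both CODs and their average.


COD1 = 1160.6 mg/L
COD2 = 848.6 mg/L
Average = 1004.6 mg/L


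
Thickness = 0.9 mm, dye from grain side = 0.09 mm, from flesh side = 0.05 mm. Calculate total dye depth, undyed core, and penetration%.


Total dyed = 0.09 + 0.05 = 0.14 mm
Undyed core = 0.9 - 0.14 = 0.76 mm
Penetration = 0.14 / 0.9 x 100 = 15.6%


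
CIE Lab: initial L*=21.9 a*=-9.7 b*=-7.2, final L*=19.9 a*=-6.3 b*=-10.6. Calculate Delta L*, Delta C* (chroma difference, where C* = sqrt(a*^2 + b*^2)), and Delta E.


Delta L* = -2.0
Delta C* = 0.25
Delta E = 5.21

Delta L* = 19.9 - 21.9 = -2.0
C1* = sqrt((-9.7)^2 + (-7.2)^2) = 12.080
C2* = sqrt((-6.3)^2 + (-10.6)^2) = 12.331
Delta C* = 12.331 - 12.080 = 0.25
Delta E = sqrt((-2.0)^2 + (3.4)^2 + (-3.4)^2) = 5.21


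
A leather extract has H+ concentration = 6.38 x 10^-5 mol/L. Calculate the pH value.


pH = -log10[H+]
pH = -log10(6.38 x 10^-5) = 4.20


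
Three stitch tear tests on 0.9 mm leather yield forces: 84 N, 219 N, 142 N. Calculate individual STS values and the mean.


STS1 = 84 / 0.9 = 93.3 N/mm
STS2 = 219 / 0.9 = 243.3 N/mm
STS3 = 142 / 0.9 = 157.8 N/mm
Mean = (93.3 + 243.3 + 157.8) / 3 = 164.8 N/mm


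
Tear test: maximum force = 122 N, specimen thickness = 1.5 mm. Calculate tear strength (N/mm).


Tear strength = force / thickness
Tear = 122 / 1.5 = 81.3 N/mm


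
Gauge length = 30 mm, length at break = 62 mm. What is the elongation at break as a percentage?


106.7%


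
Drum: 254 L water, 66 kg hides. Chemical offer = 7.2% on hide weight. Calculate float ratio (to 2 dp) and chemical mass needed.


Float ratio = 3.85
Chemical needed = 4.752 kg


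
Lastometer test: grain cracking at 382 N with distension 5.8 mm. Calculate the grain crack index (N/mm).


65.9 N/mm


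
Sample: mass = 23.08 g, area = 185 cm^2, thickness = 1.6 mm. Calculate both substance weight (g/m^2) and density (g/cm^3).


Substance weight = 1247.6 g/m^2
Density = 0.780 g/cm^3

SW = 23.08 / 185 x 10000 = 1247.6 g/m^2
Volume = 185 x 1.6 / 10 = 29.60 cm^3
Density = 23.08 / 29.60 = 0.780 g/cm^3


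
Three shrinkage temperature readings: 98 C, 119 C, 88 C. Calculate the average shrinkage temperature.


101.7 C

Average = (98 + 119 + 88) / 3
Average = 305 / 3 = 101.7 C


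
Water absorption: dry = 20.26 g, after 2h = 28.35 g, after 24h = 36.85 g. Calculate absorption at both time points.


2h absorption = 39.9%
24h absorption = 81.9%

WA (2h) = (28.35 - 20.26) / 20.26 x 100 = 39.9%
WA (24h) = (36.85 - 20.26) / 20.26 x 100 = 81.9%


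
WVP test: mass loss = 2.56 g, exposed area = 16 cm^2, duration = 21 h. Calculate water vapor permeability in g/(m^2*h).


76.19 g/(m^2*h)


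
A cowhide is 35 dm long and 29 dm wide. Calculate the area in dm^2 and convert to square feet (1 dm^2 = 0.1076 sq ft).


Area = 35 x 29 = 1015 dm^2
Conversion: 1015 x 0.1076 = 109.21 sq ft


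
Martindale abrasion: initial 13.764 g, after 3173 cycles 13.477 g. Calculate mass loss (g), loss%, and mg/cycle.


Mass loss = 0.287 g
Loss = 2.09%
Rate = 0.090 mg/cycle


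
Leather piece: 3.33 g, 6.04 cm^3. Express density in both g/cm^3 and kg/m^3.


0.551 g/cm^3
551 kg/m^3


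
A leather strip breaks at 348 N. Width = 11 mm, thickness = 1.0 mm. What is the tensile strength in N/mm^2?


31.64 N/mm^2

Cross-sectional area = 11 x 1.0 = 11.0 mm^2
Tensile strength = 348 / 11.0 = 31.64 N/mm^2


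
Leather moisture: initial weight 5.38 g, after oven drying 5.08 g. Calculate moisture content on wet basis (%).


Moisture = 5.38 - 5.08 = 0.30 g
MC = 0.30 / 5.38 x 100 = 5.6%


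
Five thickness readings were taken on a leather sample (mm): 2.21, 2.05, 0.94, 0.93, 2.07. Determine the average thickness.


Sum = 2.21 + 2.05 + 0.94 + 0.93 + 2.07 = 8.20
Average = 8.20 / 5 = 1.64 mm


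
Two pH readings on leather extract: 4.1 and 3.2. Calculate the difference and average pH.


Difference = |4.1 - 3.2| = 0.9
Average = (4.1 + 3.2) / 2 = 3.65


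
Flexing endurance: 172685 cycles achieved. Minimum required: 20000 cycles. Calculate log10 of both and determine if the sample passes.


log10(172685) = 5.24
log10(20000) = 4.30
Passes: Yes


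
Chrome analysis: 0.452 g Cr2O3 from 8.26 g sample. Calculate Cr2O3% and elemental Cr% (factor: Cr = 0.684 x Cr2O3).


Cr2O3% = 0.452 / 8.26 x 100 = 5.47%
Cr% = 5.47 x 0.684 = 3.74%


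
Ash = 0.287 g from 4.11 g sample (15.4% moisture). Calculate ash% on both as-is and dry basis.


As-is ash% = 0.287 / 4.11 x 100 = 6.98%
Dry mass = 4.11 x (100 - 15.4) / 100 = 3.47706 g
Dry-basis ash% = 0.287 / 3.47706 x 100 = 8.25%


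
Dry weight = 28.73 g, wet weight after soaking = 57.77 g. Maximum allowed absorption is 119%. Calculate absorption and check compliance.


Absorption = 101.1%
Compliant: Yes


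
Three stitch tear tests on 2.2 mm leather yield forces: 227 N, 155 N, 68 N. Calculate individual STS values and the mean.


STS1 = 227 / 2.2 = 103.2 N/mm
STS2 = 155 / 2.2 = 70.5 N/mm
STS3 = 68 / 2.2 = 30.9 N/mm
Mean = (103.2 + 70.5 + 30.9) / 3 = 68.2 N/mm


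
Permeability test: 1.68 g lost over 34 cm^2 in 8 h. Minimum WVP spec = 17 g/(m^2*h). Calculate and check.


WVP = 1.68 / (34 x 8) x 10000 = 61.76 g/(m^2*h)
Minimum: 17 g/(m^2*h)
Meets spec: Yes


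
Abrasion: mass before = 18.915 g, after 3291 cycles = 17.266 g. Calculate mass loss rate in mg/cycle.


0.501 mg/cycle

Mass loss = 18.915 - 17.266 = 1.649 g
Rate = 1.649 / 3291 x 1000 = 0.501 mg/cycle


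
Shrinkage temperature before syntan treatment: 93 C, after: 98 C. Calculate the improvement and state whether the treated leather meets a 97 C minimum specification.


Improvement = 98 - 93 = 5 C
Spec check: 98 C >= 97 C? Yes


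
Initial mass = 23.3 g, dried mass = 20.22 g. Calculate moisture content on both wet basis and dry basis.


Moisture lost = 23.3 - 20.22 = 3.08 g
Wet basis MC = 3.08 / 23.3 x 100 = 13.2%
Dry basis MC = 3.08 / 20.22 x 100 = 15.2%


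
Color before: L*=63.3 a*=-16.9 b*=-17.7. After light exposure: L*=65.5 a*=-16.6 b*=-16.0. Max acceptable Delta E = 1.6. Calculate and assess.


dL = 2.2, da = 0.3, db = 1.7
dE = sqrt((2.2)^2 + (0.3)^2 + (1.7)^2) = 2.80
Max = 1.6
Passes: No


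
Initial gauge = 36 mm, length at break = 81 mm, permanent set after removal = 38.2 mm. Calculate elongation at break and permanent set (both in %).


Elongation at break = (81 - 36) / 36 x 100 = 125.0%
Permanent set = (38.2 - 36) / 36 x 100 = 6.1%


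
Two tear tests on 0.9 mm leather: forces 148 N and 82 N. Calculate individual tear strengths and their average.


Tear 1 = 148 / 0.9 = 164.4 N/mm
Tear 2 = 82 / 0.9 = 91.1 N/mm
Average = (164.4 + 91.1) / 2 = 127.8 N/mm


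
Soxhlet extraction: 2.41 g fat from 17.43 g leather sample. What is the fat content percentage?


13.8%

Fat content = 2.41 / 17.43 x 100
Fat = 13.8%


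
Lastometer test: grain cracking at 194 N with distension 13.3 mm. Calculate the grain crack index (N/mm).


Grain crack index = force / distension
Index = 194 / 13.3 = 14.6 N/mm


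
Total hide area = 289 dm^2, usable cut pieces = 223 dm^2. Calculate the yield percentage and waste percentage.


Yield = 223 / 289 x 100 = 77.2%
Waste = 289 - 223 = 66 dm^2
Waste% = 100 - 77.2 = 22.8%


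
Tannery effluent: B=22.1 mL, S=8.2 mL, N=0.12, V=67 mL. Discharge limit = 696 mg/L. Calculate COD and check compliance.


COD = (22.1 - 8.2) x 0.12 x 8000 / 67 = 199.2 mg/L
Limit: 696 mg/L
Compliant: Yes


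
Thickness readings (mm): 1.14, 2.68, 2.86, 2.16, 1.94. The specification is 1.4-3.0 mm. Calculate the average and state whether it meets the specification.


Sum = 10.78
Average = 10.78 / 5 = 2.16 mm
Specification range: 1.4 to 3.0 mm
Within spec: Yes


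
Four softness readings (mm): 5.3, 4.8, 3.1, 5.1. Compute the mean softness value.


Sum = 5.3 + 4.8 + 3.1 + 5.1
Mean = 18.3 / 4 = 4.58 mm


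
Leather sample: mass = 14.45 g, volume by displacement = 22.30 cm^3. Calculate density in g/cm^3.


0.648 g/cm^3


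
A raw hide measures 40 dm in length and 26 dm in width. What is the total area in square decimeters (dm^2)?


Area = length x width
Area = 40 x 26 = 1040 dm^2


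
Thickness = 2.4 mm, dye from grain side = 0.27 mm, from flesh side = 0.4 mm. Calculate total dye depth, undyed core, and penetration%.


Total dyed = 0.67 mm
Undyed core = 1.73 mm
Penetration = 27.9%

Total dyed = 0.27 + 0.4 = 0.67 mm
Undyed core = 2.4 - 0.67 = 1.73 mm
Penetration = 0.67 / 2.4 x 100 = 27.9%


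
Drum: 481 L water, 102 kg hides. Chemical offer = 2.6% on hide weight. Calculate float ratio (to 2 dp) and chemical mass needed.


Float ratio = 4.72
Chemical needed = 2.652 kg

Float ratio = 481 / 102 = 4.72
Chemical = 102 x 2.6 / 100 = 2.652 kg


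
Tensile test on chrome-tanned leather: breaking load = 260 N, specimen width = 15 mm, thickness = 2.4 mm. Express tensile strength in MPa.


Cross-section = 15 x 2.4 = 36.0 mm^2
TS = 260 / 36.0 = 7.22 MPa
(1 N/mm^2 = 1 MPa)


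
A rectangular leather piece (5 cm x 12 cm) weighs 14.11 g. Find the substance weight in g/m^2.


2351.7 g/m^2


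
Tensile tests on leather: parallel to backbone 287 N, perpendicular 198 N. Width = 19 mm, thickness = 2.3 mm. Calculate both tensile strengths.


Parallel = 6.57 N/mm^2
Perpendicular = 4.53 N/mm^2


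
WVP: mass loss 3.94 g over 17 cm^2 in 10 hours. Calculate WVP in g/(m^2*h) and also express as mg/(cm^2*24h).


WVP = 3.94 / (17 x 10) x 10000 = 231.76 g/(m^2*h)
Mass loss in mg = 3.94 x 1000 = 3940 mg
Per cm^2 per 24h in mg: 3940 x 24 / (17 x 10) = 94560 / 170 = 556.24 mg/(cm^2*24h)


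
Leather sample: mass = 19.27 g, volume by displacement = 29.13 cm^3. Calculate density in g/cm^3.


Density = mass / volume
Density = 19.27 / 29.13 = 0.662 g/cm^3


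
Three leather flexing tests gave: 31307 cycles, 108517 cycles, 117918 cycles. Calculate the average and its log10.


Average = (31307 + 108517 + 117918) / 3 = 85914 cycles
log10(85914) = 4.93


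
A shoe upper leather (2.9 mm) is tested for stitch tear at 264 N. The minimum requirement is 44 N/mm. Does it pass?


STS = 264 / 2.9 = 91.0 N/mm
Minimum required: 44 N/mm
Passes: Yes


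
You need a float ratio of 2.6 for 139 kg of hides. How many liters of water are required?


Water = hide weight x target ratio
Water = 139 x 2.6 = 361.4 L


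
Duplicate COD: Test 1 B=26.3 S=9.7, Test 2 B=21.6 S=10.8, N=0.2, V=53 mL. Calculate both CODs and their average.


COD1 = (26.3 - 9.7) x 0.2 x 8000 / 53 = 501.1 mg/L
COD2 = (21.6 - 10.8) x 0.2 x 8000 / 53 = 326.0 mg/L
Average = (501.1 + 326.0) / 2 = 413.6 mg/L


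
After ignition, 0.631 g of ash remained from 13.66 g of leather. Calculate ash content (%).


4.62%

Ash% = 0.631 / 13.66 x 100
Ash% = 4.62%


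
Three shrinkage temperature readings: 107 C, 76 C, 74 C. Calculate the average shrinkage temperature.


85.7 C


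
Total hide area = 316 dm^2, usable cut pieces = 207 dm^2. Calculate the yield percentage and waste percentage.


Yield = 65.5%
Waste = 34.5%


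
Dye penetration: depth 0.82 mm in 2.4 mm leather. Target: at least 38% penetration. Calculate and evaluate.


Penetration = 0.82 / 2.4 x 100 = 34.2%
Target: 38%
Meets target: No


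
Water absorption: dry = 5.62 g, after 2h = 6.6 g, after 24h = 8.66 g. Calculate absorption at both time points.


2h absorption = 17.4%
24h absorption = 54.1%

WA (2h) = (6.6 - 5.62) / 5.62 x 100 = 17.4%
WA (24h) = (8.66 - 5.62) / 5.62 x 100 = 54.1%


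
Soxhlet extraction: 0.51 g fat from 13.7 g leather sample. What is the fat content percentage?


3.7%

Fat content = 0.51 / 13.7 x 100
Fat = 3.7%


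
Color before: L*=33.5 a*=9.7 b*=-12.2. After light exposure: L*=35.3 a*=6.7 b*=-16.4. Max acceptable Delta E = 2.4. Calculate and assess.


Delta E = 5.47
Passes: No

dL = 1.8, da = -3.0, db = -4.2
dE = sqrt((1.8)^2 + (-3.0)^2 + (-4.2)^2) = 5.47
Max = 2.4
Passes: No


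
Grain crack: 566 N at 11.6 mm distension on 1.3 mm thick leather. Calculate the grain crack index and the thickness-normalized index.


Crack index = 48.8 N/mm
Normalized index = 37.5 N/mm per mm

Crack index = 566 / 11.6 = 48.8 N/mm
Normalized = 48.8 / 1.3 = 37.5 N/mm per mm


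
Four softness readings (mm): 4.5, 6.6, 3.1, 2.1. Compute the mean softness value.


Sum = 4.5 + 6.6 + 3.1 + 2.1
Mean = 16.3 / 4 = 4.08 mm


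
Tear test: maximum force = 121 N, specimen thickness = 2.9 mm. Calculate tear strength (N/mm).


Tear strength = force / thickness
Tear = 121 / 2.9 = 41.7 N/mm


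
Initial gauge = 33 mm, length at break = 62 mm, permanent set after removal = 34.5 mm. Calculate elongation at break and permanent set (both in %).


Elongation at break = (62 - 33) / 33 x 100 = 87.9%
Permanent set = (34.5 - 33) / 33 x 100 = 4.5%


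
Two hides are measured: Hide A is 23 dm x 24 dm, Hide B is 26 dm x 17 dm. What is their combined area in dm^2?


Hide A area = 23 x 24 = 552 dm^2
Hide B area = 26 x 17 = 442 dm^2
Total = 552 + 442 = 994 dm^2


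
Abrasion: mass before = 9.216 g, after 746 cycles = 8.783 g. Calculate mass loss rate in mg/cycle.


0.580 mg/cycle

Mass loss = 9.216 - 8.783 = 0.433 g
Rate = 0.433 / 746 x 1000 = 0.580 mg/cycle


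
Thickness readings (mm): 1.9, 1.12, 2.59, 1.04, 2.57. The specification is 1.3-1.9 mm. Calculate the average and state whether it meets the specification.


Sum = 9.22
Average = 9.22 / 5 = 1.84 mm
Specification range: 1.3 to 1.9 mm
Within spec: Yes


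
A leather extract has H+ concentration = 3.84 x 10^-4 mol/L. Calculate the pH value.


pH = -log10[H+]
pH = -log10(3.84 x 10^-4) = 3.42


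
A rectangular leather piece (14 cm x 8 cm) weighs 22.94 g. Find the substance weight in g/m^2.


Area = 14 x 8 = 112 cm^2
SW = 22.94 / 112 x 10000 = 2048.2 g/m^2


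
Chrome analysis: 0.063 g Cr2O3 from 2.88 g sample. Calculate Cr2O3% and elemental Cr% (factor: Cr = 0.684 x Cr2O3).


Cr2O3% = 0.063 / 2.88 x 100 = 2.19%
Cr% = 2.19 x 0.684 = 1.50%


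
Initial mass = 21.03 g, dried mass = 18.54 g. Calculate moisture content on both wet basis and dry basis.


Moisture lost = 21.03 - 18.54 = 2.49 g
Wet basis MC = 2.49 / 21.03 x 100 = 11.8%
Dry basis MC = 2.49 / 18.54 x 100 = 13.4%


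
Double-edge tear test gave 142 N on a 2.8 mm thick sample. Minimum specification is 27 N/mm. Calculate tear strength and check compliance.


Tear strength = 50.7 N/mm
Compliant: Yes

Tear strength = 142 / 2.8 = 50.7 N/mm
Required minimum = 27 N/mm
Compliant: Yes


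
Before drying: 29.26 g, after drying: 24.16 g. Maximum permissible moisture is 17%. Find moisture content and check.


MC = (29.26 - 24.16) / 29.26 x 100 = 17.4%
Maximum: 17%
Acceptable: No


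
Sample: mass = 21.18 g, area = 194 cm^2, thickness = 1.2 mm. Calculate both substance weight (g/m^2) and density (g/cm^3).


Substance weight = 1091.8 g/m^2
Density = 0.910 g/cm^3

SW = 21.18 / 194 x 10000 = 1091.8 g/m^2
Volume = 194 x 1.2 / 10 = 23.28 cm^3
Density = 21.18 / 23.28 = 0.910 g/cm^3


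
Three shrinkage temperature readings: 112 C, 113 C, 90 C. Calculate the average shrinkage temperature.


Average = (112 + 113 + 90) / 3
Average = 315 / 3 = 105.0 C


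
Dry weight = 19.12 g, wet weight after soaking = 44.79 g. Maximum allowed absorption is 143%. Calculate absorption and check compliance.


Absorption = 134.3%
Compliant: Yes

WA = (44.79 - 19.12) / 19.12 x 100 = 134.3%
Maximum allowed: 143%
Compliant: Yes


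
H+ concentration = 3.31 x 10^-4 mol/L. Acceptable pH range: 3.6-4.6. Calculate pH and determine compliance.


pH = -log10(3.31 x 10^-4) = 3.48
Range: 3.6 to 4.6
Compliant: No


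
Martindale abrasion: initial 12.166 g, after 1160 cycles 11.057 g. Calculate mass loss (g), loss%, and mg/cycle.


Mass loss = 1.109 g
Loss = 9.12%
Rate = 0.956 mg/cycle

Loss = 12.166 - 11.057 = 1.109 g
Loss% = 1.109 / 12.166 x 100 = 9.12%
Rate = 1.109 / 1160 x 1000 = 0.956 mg/cycle


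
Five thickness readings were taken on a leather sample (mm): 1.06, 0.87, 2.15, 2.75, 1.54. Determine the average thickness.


Sum = 1.06 + 0.87 + 2.15 + 2.75 + 1.54 = 8.37
Average = 8.37 / 5 = 1.67 mm


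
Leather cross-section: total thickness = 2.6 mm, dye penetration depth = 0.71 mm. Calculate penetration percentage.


27.3%

Penetration% = 0.71 / 2.6 x 100
Penetration = 27.3%
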